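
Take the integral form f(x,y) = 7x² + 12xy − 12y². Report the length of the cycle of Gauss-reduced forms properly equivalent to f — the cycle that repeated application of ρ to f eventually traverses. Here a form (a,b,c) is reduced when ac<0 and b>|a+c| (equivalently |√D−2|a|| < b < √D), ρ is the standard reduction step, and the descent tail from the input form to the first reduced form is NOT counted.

D = 480, ⌊√D⌋ = 21
river: ρ → (-12,12,7)
river: ρ → (7,16,-8)
river: ρ → (-8,16,7)
river: ρ → (7,12,-12)
ρ-cycle length = 4 (tail of 0 descent steps not counted)

4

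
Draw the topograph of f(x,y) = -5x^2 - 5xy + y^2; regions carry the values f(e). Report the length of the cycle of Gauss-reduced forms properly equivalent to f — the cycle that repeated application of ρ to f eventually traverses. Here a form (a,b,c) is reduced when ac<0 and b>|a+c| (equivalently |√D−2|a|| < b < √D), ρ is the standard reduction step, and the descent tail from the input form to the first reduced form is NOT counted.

D = 45, ⌊√D⌋ = 6
descent: ρ → (1,5,-5)  [lands on river]
river: ρ → (-5,5,1)
ρ-cycle length = 2 (tail of 1 descent step not counted)

2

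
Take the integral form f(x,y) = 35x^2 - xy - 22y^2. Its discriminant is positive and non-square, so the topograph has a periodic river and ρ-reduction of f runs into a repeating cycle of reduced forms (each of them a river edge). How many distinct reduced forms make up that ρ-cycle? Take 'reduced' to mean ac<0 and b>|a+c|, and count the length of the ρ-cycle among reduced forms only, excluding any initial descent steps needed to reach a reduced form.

D = 3081, ⌊√D⌋ = 55
descent: ρ → (-22,45,12)  [lands on river]
river: ρ → (12,51,-10)
river: ρ → (-10,49,17)
river: ρ → (17,53,-4)
river: ρ → (-4,51,30)
river: ρ → (30,9,-25)
river: ρ → (-25,41,14)
river: ρ → (14,43,-22)
ρ-cycle length = 8 (tail of 1 descent step not counted)

8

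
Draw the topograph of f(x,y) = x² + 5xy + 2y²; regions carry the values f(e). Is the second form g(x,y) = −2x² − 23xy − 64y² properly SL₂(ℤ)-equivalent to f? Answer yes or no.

D₁ = 17, D₂ = 17
river cycle of f (length 6): (2, 3, -1), (-1, 3, 2), (2, 1, -2), (-2, 3, 1), (1, 3, -2), (-2, 1, 2)
river cycle of g (length 6): (-2, 1, 2), (2, 3, -1), (-1, 3, 2), (2, 1, -2), (-2, 3, 1), (1, 3, -2)
cycles coincide ⇒ equivalent

yes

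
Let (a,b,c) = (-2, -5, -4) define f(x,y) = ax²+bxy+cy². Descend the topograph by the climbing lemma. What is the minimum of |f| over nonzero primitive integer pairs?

translate: b→1 (≡5 mod 4), so (2,5,4)→(2,1,1)
flip: (2,1,1)→(1,-1,2)
translate: b→1 (≡-1 mod 2), so (1,-1,2)→(1,1,2)
reduced (well bottom): (1,1,2) with a≤c, −a<b≤a
well minimum |f| = |-1| = 1 (negative-definite)

1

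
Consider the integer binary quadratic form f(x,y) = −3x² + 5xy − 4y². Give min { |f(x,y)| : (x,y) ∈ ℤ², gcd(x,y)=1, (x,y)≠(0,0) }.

translate: b→1 (≡-5 mod 6), so (3,-5,4)→(3,1,2)
flip: (3,1,2)→(2,-1,3)
reduced (well bottom): (2,-1,3) with a≤c, −a<b≤a
well minimum |f| = |-2| = 2 (negative-definite)

2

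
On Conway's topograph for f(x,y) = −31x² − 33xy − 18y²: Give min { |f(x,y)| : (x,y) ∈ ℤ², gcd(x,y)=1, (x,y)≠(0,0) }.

translate: b→-29 (≡33 mod 62), so (31,33,18)→(31,-29,16)
flip: (31,-29,16)→(16,29,31)
translate: b→-3 (≡29 mod 32), so (16,29,31)→(16,-3,18)
reduced (well bottom): (16,-3,18) with a≤c, −a<b≤a
well minimum |f| = |-16| = 16 (negative-definite)

16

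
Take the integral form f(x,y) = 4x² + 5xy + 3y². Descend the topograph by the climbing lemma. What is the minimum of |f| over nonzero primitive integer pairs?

translate: b→-3 (≡5 mod 8), so (4,5,3)→(4,-3,2)
flip: (4,-3,2)→(2,3,4)
translate: b→-1 (≡3 mod 4), so (2,3,4)→(2,-1,3)
reduced (well bottom): (2,-1,3) with a≤c, −a<b≤a
well minimum = a = 2

2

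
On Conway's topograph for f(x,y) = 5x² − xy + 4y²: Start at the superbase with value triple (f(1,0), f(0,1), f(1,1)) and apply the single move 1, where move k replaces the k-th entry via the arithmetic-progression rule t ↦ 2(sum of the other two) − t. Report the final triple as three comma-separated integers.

start (5,4,8) = (f(1,0),f(0,1),f(1,1))
replace slot 1: 2·(4+8) − 5 = 19 → (19,4,8)

19,4,8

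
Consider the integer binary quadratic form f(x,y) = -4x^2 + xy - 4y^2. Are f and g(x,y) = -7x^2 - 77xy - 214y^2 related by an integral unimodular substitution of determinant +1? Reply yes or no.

D₁ = -63, D₂ = -63
f is negative-definite; reduce −f:
−f: flip: (4,-1,4)→(4,1,4)
−f: reduced (well bottom): (4,1,4) with a≤c, −a<b≤a
flip sign back: reduced form of f is (-4,-1,-4)
g is negative-definite; reduce −g:
−g: translate: b→7 (≡77 mod 14), so (7,77,214)→(7,7,4)
−g: flip: (7,7,4)→(4,-7,7)
−g: translate: b→1 (≡-7 mod 8), so (4,-7,7)→(4,1,4)
−g: reduced (well bottom): (4,1,4) with a≤c, −a<b≤a
flip sign back: reduced form of g is (-4,-1,-4)
reduced forms (-4, -1, -4) vs (-4, -1, -4) ⇒ equivalent

yes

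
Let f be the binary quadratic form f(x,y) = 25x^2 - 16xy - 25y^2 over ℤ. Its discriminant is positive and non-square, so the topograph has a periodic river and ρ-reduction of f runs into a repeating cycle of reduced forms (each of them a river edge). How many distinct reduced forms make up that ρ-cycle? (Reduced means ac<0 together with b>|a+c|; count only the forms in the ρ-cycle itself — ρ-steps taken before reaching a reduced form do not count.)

D = 2756, ⌊√D⌋ = 52
descent: ρ → (-25,16,25)  [lands on river]
river: ρ → (25,34,-16)
river: ρ → (-16,30,29)
river: ρ → (29,28,-17)
river: ρ → (-17,40,17)
river: ρ → (17,28,-29)
river: ρ → (-29,30,16)
river: ρ → (16,34,-25)
ρ-cycle length = 8 (tail of 1 descent step not counted)

8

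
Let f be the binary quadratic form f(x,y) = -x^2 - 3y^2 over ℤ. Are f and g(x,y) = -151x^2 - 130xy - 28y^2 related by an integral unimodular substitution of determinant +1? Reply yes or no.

D₁ = -12, D₂ = -12
f is negative-definite; reduce −f:
−f: reduced (well bottom): (1,0,3) with a≤c, −a<b≤a
flip sign back: reduced form of f is (-1,0,-3)
g is negative-definite; reduce −g:
−g: flip: (151,130,28)→(28,-130,151)
−g: translate: b→-18 (≡-130 mod 56), so (28,-130,151)→(28,-18,3)
−g: flip: (28,-18,3)→(3,18,28)
−g: translate: b→0 (≡18 mod 6), so (3,18,28)→(3,0,1)
−g: flip: (3,0,1)→(1,0,3)
−g: reduced (well bottom): (1,0,3) with a≤c, −a<b≤a
flip sign back: reduced form of g is (-1,0,-3)
reduced forms (-1, 0, -3) vs (-1, 0, -3) ⇒ equivalent

yes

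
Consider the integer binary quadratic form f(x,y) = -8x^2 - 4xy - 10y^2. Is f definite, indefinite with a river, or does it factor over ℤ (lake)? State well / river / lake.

D = b²−4ac = (-4)² − 4·(-8)·(-10) = -304
D < 0 ⇒ definite ⇒ every region one sign ⇒ single well

well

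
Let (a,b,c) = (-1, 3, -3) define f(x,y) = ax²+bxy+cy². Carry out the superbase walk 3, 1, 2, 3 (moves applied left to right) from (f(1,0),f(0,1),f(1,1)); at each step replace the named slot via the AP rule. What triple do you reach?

start (-1,-3,-1) = (f(1,0),f(0,1),f(1,1))
replace slot 3: 2·((-1)+(-3)) − (-1) = -7 → (-1,-3,-7)
replace slot 1: 2·((-3)+(-7)) − (-1) = -19 → (-19,-3,-7)
replace slot 2: 2·((-19)+(-7)) − (-3) = -49 → (-19,-49,-7)
replace slot 3: 2·((-19)+(-49)) − (-7) = -129 → (-19,-49,-129)

-19,-49,-129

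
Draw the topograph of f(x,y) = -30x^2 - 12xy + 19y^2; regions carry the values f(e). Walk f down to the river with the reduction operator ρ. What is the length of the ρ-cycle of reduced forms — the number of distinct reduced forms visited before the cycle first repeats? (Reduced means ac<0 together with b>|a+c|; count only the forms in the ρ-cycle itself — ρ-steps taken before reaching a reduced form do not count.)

D = 2424, ⌊√D⌋ = 49
descent: ρ → (19,12,-30)  [lands on river]
river: ρ → (-30,48,1)
river: ρ → (1,48,-30)
river: ρ → (-30,12,19)
river: ρ → (19,26,-23)
river: ρ → (-23,20,22)
river: ρ → (22,24,-21)
river: ρ → (-21,18,25)
river: ρ → (25,32,-14)
river: ρ → (-14,24,33)
river: ρ → (33,42,-5)
river: ρ → (-5,48,6)
river: ρ → (6,48,-5)
river: ρ → (-5,42,33)
river: ρ → (33,24,-14)
river: ρ → (-14,32,25)
river: ρ → (25,18,-21)
river: ρ → (-21,24,22)
river: ρ → (22,20,-23)
river: ρ → (-23,26,19)
ρ-cycle length = 20 (tail of 1 descent step not counted)

20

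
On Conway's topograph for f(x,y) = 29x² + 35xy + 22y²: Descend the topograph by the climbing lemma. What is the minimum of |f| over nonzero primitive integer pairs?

translate: b→-23 (≡35 mod 58), so (29,35,22)→(29,-23,16)
flip: (29,-23,16)→(16,23,29)
translate: b→-9 (≡23 mod 32), so (16,23,29)→(16,-9,22)
reduced (well bottom): (16,-9,22) with a≤c, −a<b≤a
well minimum = a = 16

16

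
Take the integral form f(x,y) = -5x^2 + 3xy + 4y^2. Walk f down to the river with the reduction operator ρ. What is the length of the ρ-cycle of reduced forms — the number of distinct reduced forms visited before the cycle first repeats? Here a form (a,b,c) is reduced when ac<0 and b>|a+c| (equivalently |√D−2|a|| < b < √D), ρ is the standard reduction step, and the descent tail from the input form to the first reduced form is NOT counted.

D = 89, ⌊√D⌋ = 9
river: ρ → (4,5,-4)
river: ρ → (-4,3,5)
river: ρ → (5,7,-2)
river: ρ → (-2,9,1)
river: ρ → (1,9,-2)
river: ρ → (-2,7,5)
river: ρ → (5,3,-4)
river: ρ → (-4,5,4)
river: ρ → (4,3,-5)
river: ρ → (-5,7,2)
river: ρ → (2,9,-1)
river: ρ → (-1,9,2)
river: ρ → (2,7,-5)
river: ρ → (-5,3,4)
ρ-cycle length = 14 (tail of 0 descent steps not counted)

14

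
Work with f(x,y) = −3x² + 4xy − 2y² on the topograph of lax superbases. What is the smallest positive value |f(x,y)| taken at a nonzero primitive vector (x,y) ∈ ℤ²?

translate: b→2 (≡-4 mod 6), so (3,-4,2)→(3,2,1)
flip: (3,2,1)→(1,-2,3)
translate: b→0 (≡-2 mod 2), so (1,-2,3)→(1,0,2)
reduced (well bottom): (1,0,2) with a≤c, −a<b≤a
well minimum |f| = |-1| = 1 (negative-definite)

1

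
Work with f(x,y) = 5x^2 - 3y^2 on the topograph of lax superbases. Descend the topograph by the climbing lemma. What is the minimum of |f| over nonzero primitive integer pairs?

descent: ρ → (-3,6,2)  [lands on river]
river: ρ → (2,6,-3)
closes: descent 1, river 2
min |a| on river = 2

2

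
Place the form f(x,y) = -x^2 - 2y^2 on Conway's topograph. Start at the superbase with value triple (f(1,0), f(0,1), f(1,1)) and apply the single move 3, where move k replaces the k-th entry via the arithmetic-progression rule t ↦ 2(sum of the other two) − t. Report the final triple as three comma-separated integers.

start (-1,-2,-3) = (f(1,0),f(0,1),f(1,1))
replace slot 3: 2·((-1)+(-2)) − (-3) = -3 → (-1,-2,-3)

-1,-2,-3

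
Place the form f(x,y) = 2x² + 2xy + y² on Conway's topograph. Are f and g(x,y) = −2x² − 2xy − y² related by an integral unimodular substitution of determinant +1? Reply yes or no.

D₁ = -4, D₂ = -4
f: flip: (2,2,1)→(1,-2,2)
f: translate: b→0 (≡-2 mod 2), so (1,-2,2)→(1,0,1)
f: reduced (well bottom): (1,0,1) with a≤c, −a<b≤a
g is negative-definite; reduce −g:
−g: flip: (2,2,1)→(1,-2,2)
−g: translate: b→0 (≡-2 mod 2), so (1,-2,2)→(1,0,1)
−g: reduced (well bottom): (1,0,1) with a≤c, −a<b≤a
flip sign back: reduced form of g is (-1,0,-1)
reduced forms (1, 0, 1) vs (-1, 0, -1) ⇒ inequivalent

no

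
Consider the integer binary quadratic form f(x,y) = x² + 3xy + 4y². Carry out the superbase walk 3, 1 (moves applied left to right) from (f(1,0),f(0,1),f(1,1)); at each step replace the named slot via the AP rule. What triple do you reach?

start (1,4,8) = (f(1,0),f(0,1),f(1,1))
replace slot 3: 2·(1+4) − 8 = 2 → (1,4,2)
replace slot 1: 2·(4+2) − 1 = 11 → (11,4,2)

11,4,2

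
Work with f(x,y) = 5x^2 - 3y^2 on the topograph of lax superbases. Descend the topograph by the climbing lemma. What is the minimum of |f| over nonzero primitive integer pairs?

descent: ρ → (-3,6,2)  [lands on river]
river: ρ → (2,6,-3)
closes: descent 1, river 2
min |a| on river = 2

2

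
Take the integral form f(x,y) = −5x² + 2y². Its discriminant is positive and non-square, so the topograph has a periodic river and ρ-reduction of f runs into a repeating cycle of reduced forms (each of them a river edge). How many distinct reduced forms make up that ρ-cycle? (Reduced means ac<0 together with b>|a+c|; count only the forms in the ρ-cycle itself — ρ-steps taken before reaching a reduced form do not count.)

D = 40, ⌊√D⌋ = 6
descent: ρ → (2,4,-3)  [lands on river]
river: ρ → (-3,2,3)
river: ρ → (3,4,-2)
river: ρ → (-2,4,3)
river: ρ → (3,2,-3)
river: ρ → (-3,4,2)
ρ-cycle length = 6 (tail of 1 descent step not counted)

6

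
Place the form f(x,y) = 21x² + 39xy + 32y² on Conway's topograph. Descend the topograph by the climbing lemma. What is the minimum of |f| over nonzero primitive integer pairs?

translate: b→-3 (≡39 mod 42), so (21,39,32)→(21,-3,14)
flip: (21,-3,14)→(14,3,21)
reduced (well bottom): (14,3,21) with a≤c, −a<b≤a
well minimum = a = 14

14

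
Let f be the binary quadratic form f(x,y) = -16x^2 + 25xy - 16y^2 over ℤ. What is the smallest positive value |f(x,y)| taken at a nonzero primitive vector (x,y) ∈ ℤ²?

translate: b→7 (≡-25 mod 32), so (16,-25,16)→(16,7,7)
flip: (16,7,7)→(7,-7,16)
translate: b→7 (≡-7 mod 14), so (7,-7,16)→(7,7,16)
reduced (well bottom): (7,7,16) with a≤c, −a<b≤a
well minimum |f| = |-7| = 7 (negative-definite)

7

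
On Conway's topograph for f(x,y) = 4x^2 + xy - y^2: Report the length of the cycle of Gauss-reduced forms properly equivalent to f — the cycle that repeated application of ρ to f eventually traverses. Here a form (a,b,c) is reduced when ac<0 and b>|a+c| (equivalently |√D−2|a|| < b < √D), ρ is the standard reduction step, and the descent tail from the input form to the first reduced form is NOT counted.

D = 17, ⌊√D⌋ = 4
descent: ρ → (-1,3,2)  [lands on river]
river: ρ → (2,1,-2)
river: ρ → (-2,3,1)
river: ρ → (1,3,-2)
river: ρ → (-2,1,2)
river: ρ → (2,3,-1)
ρ-cycle length = 6 (tail of 1 descent step not counted)

6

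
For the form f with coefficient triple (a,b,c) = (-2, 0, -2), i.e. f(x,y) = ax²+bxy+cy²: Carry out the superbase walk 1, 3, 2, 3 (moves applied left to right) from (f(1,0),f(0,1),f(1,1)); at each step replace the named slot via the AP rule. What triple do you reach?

start (-2,-2,-4) = (f(1,0),f(0,1),f(1,1))
replace slot 1: 2·((-2)+(-4)) − (-2) = -10 → (-10,-2,-4)
replace slot 3: 2·((-10)+(-2)) − (-4) = -20 → (-10,-2,-20)
replace slot 2: 2·((-10)+(-20)) − (-2) = -58 → (-10,-58,-20)
replace slot 3: 2·((-10)+(-58)) − (-20) = -116 → (-10,-58,-116)

-10,-58,-116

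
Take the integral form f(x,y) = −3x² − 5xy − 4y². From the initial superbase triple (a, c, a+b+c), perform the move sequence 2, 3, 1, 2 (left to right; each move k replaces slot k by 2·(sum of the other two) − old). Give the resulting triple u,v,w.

start (-3,-4,-12) = (f(1,0),f(0,1),f(1,1))
replace slot 2: 2·((-3)+(-12)) − (-4) = -26 → (-3,-26,-12)
replace slot 3: 2·((-3)+(-26)) − (-12) = -46 → (-3,-26,-46)
replace slot 1: 2·((-26)+(-46)) − (-3) = -141 → (-141,-26,-46)
replace slot 2: 2·((-141)+(-46)) − (-26) = -348 → (-141,-348,-46)

-141,-348,-46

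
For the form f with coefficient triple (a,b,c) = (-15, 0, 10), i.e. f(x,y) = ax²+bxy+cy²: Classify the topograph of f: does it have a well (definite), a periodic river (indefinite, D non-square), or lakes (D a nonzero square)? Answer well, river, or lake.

D = b²−4ac = 0² − 4·(-15)·10 = 600
D > 0 non-square ⇒ indefinite ⇒ periodic river

river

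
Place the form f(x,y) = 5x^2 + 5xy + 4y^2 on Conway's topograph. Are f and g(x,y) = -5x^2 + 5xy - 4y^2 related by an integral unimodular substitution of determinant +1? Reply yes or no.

D₁ = -55, D₂ = -55
f: flip: (5,5,4)→(4,-5,5)
f: translate: b→3 (≡-5 mod 8), so (4,-5,5)→(4,3,4)
f: reduced (well bottom): (4,3,4) with a≤c, −a<b≤a
g is negative-definite; reduce −g:
−g: translate: b→5 (≡-5 mod 10), so (5,-5,4)→(5,5,4)
−g: flip: (5,5,4)→(4,-5,5)
−g: translate: b→3 (≡-5 mod 8), so (4,-5,5)→(4,3,4)
−g: reduced (well bottom): (4,3,4) with a≤c, −a<b≤a
flip sign back: reduced form of g is (-4,-3,-4)
reduced forms (4, 3, 4) vs (-4, -3, -4) ⇒ inequivalent

no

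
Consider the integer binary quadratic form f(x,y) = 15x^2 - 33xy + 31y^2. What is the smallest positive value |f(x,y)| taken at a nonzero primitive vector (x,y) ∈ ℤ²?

translate: b→-3 (≡-33 mod 30), so (15,-33,31)→(15,-3,13)
flip: (15,-3,13)→(13,3,15)
reduced (well bottom): (13,3,15) with a≤c, −a<b≤a
well minimum = a = 13

13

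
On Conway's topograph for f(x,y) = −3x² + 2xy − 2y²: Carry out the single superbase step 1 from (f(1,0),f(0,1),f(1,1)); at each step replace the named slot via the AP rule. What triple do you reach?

start (-3,-2,-3) = (f(1,0),f(0,1),f(1,1))
replace slot 1: 2·((-2)+(-3)) − (-3) = -7 → (-7,-2,-3)

-7,-2,-3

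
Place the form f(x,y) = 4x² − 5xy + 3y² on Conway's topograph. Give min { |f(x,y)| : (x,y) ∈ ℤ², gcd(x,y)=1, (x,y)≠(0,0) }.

translate: b→3 (≡-5 mod 8), so (4,-5,3)→(4,3,2)
flip: (4,3,2)→(2,-3,4)
translate: b→1 (≡-3 mod 4), so (2,-3,4)→(2,1,3)
reduced (well bottom): (2,1,3) with a≤c, −a<b≤a
well minimum = a = 2

2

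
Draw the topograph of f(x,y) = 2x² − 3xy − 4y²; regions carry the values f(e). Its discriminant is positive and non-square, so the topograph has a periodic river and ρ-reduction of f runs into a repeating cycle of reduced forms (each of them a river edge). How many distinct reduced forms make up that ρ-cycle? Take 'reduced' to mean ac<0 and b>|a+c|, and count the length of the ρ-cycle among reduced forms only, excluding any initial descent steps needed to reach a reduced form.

D = 41, ⌊√D⌋ = 6
descent: ρ → (-4,3,2)  [lands on river]
river: ρ → (2,5,-2)
river: ρ → (-2,3,4)
river: ρ → (4,5,-1)
river: ρ → (-1,5,4)
river: ρ → (4,3,-2)
river: ρ → (-2,5,2)
river: ρ → (2,3,-4)
river: ρ → (-4,5,1)
river: ρ → (1,5,-4)
ρ-cycle length = 10 (tail of 1 descent step not counted)

10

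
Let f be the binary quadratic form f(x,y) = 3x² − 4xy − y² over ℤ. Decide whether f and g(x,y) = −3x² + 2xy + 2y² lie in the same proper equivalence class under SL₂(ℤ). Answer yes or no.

D₁ = 28, D₂ = 28
river cycle of f (length 4): (-1, 4, 3), (3, 2, -2), (-2, 2, 3), (3, 4, -1)
river cycle of g (length 4): (2, 2, -3), (-3, 4, 1), (1, 4, -3), (-3, 2, 2)
cycles differ ⇒ inequivalent

no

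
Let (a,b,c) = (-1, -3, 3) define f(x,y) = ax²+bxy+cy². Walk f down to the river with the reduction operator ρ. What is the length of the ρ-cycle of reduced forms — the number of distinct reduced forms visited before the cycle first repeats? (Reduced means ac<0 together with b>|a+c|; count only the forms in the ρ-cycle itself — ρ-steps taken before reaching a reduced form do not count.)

D = 21, ⌊√D⌋ = 4
descent: ρ → (3,3,-1)  [lands on river]
river: ρ → (-1,3,3)
ρ-cycle length = 2 (tail of 1 descent step not counted)

2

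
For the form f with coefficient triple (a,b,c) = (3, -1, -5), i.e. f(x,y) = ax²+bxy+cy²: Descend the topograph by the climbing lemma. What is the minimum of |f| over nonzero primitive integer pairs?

descent: ρ → (-5,1,3)
descent: ρ → (3,5,-3)  [lands on river]
river: ρ → (-3,7,1)
river: ρ → (1,7,-3)
river: ρ → (-3,5,3)
river: ρ → (3,7,-1)
river: ρ → (-1,7,3)
closes: descent 2, river 6
min |a| on river = 1

1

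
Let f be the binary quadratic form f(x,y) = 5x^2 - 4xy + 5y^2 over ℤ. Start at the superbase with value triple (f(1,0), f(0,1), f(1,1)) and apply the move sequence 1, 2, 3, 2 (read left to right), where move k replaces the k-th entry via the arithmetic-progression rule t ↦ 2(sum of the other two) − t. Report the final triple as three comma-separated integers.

start (5,5,6) = (f(1,0),f(0,1),f(1,1))
replace slot 1: 2·(5+6) − 5 = 17 → (17,5,6)
replace slot 2: 2·(17+6) − 5 = 41 → (17,41,6)
replace slot 3: 2·(17+41) − 6 = 110 → (17,41,110)
replace slot 2: 2·(17+110) − 41 = 213 → (17,213,110)

17,213,110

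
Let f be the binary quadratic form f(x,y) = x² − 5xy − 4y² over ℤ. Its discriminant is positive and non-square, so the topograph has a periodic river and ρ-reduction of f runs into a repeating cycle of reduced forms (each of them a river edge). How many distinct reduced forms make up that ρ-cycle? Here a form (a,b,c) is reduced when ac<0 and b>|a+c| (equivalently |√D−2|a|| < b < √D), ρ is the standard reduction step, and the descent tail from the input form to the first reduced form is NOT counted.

D = 41, ⌊√D⌋ = 6
descent: ρ → (-4,5,1)  [lands on river]
river: ρ → (1,5,-4)
river: ρ → (-4,3,2)
river: ρ → (2,5,-2)
river: ρ → (-2,3,4)
river: ρ → (4,5,-1)
river: ρ → (-1,5,4)
river: ρ → (4,3,-2)
river: ρ → (-2,5,2)
river: ρ → (2,3,-4)
ρ-cycle length = 10 (tail of 1 descent step not counted)

10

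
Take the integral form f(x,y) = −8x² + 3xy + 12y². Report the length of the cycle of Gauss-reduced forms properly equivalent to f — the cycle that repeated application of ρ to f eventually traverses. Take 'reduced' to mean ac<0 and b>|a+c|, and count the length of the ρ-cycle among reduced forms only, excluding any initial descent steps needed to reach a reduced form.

D = 393, ⌊√D⌋ = 19
descent: ρ → (12,-3,-8)
descent: ρ → (-8,19,1)  [lands on river]
river: ρ → (1,19,-8)
river: ρ → (-8,13,7)
river: ρ → (7,15,-6)
river: ρ → (-6,9,13)
river: ρ → (13,17,-2)
river: ρ → (-2,19,4)
river: ρ → (4,13,-14)
river: ρ → (-14,15,3)
river: ρ → (3,15,-14)
river: ρ → (-14,13,4)
river: ρ → (4,19,-2)
river: ρ → (-2,17,13)
river: ρ → (13,9,-6)
river: ρ → (-6,15,7)
river: ρ → (7,13,-8)
ρ-cycle length = 16 (tail of 2 descent steps not counted)

16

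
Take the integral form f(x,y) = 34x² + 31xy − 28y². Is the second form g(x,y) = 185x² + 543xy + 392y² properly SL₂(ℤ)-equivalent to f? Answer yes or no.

D₁ = 4769, D₂ = 4769
river cycle of f (length 62): (-28, 25, 37), (37, 49, -16), (-16, 47, 40), (40, 33, -23), (-23, 59, 14), (14, 53, -35), (-35, 17, 32), (32, 47, -20), (-20, 33, 46), (46, 59, -7), … (52 more)
river cycle of g (length 62): (34, 31, -28), (-28, 25, 37), (37, 49, -16), (-16, 47, 40), (40, 33, -23), (-23, 59, 14), (14, 53, -35), (-35, 17, 32), (32, 47, -20), (-20, 33, 46), … (52 more)
cycles coincide ⇒ equivalent

yes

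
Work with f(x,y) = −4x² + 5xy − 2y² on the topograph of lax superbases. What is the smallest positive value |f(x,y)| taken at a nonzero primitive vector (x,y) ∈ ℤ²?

translate: b→3 (≡-5 mod 8), so (4,-5,2)→(4,3,1)
flip: (4,3,1)→(1,-3,4)
translate: b→1 (≡-3 mod 2), so (1,-3,4)→(1,1,2)
reduced (well bottom): (1,1,2) with a≤c, −a<b≤a
well minimum |f| = |-1| = 1 (negative-definite)

1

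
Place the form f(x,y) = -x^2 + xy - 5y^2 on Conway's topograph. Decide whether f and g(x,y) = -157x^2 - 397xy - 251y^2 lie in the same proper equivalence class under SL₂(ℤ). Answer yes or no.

D₁ = -19, D₂ = -19
f is negative-definite; reduce −f:
−f: translate: b→1 (≡-1 mod 2), so (1,-1,5)→(1,1,5)
−f: reduced (well bottom): (1,1,5) with a≤c, −a<b≤a
flip sign back: reduced form of f is (-1,-1,-5)
g is negative-definite; reduce −g:
−g: translate: b→83 (≡397 mod 314), so (157,397,251)→(157,83,11)
−g: flip: (157,83,11)→(11,-83,157)
−g: translate: b→5 (≡-83 mod 22), so (11,-83,157)→(11,5,1)
−g: flip: (11,5,1)→(1,-5,11)
−g: translate: b→1 (≡-5 mod 2), so (1,-5,11)→(1,1,5)
−g: reduced (well bottom): (1,1,5) with a≤c, −a<b≤a
flip sign back: reduced form of g is (-1,-1,-5)
reduced forms (-1, -1, -5) vs (-1, -1, -5) ⇒ equivalent

yes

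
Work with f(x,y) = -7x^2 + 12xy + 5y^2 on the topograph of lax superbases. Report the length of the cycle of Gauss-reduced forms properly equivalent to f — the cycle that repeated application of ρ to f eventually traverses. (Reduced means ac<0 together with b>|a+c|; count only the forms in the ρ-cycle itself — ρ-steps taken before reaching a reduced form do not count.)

D = 284, ⌊√D⌋ = 16
river: ρ → (5,8,-11)
river: ρ → (-11,14,2)
river: ρ → (2,14,-11)
river: ρ → (-11,8,5)
river: ρ → (5,12,-7)
river: ρ → (-7,16,1)
river: ρ → (1,16,-7)
river: ρ → (-7,12,5)
ρ-cycle length = 8 (tail of 0 descent steps not counted)

8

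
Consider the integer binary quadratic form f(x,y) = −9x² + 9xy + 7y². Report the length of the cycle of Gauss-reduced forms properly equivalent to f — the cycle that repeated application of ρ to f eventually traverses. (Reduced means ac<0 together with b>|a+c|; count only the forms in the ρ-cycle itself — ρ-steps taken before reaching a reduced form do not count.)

D = 333, ⌊√D⌋ = 18
river: ρ → (7,5,-11)
river: ρ → (-11,17,1)
river: ρ → (1,17,-11)
river: ρ → (-11,5,7)
river: ρ → (7,9,-9)
river: ρ → (-9,9,7)
ρ-cycle length = 6 (tail of 0 descent steps not counted)

6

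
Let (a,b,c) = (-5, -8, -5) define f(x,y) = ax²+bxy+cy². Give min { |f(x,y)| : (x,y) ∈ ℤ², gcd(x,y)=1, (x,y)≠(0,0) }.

translate: b→-2 (≡8 mod 10), so (5,8,5)→(5,-2,2)
flip: (5,-2,2)→(2,2,5)
reduced (well bottom): (2,2,5) with a≤c, −a<b≤a
well minimum |f| = |-2| = 2 (negative-definite)

2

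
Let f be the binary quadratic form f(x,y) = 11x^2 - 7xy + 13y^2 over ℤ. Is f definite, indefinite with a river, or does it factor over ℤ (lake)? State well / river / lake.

D = b²−4ac = (-7)² − 4·11·13 = -523
D < 0 ⇒ definite ⇒ every region one sign ⇒ single well

well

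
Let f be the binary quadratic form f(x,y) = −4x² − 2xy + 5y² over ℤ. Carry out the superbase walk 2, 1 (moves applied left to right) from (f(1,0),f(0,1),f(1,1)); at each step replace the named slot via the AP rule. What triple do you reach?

start (-4,5,-1) = (f(1,0),f(0,1),f(1,1))
replace slot 2: 2·((-4)+(-1)) − 5 = -15 → (-4,-15,-1)
replace slot 1: 2·((-15)+(-1)) − (-4) = -28 → (-28,-15,-1)

-28,-15,-1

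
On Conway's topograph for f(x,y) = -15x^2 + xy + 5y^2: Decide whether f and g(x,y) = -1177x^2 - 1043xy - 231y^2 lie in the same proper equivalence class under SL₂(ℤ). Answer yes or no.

D₁ = 301, D₂ = 301
river cycle of f (length 10): (5, 9, -11), (-11, 13, 3), (3, 17, -1), (-1, 17, 3), (3, 13, -11), (-11, 9, 5), (5, 11, -9), (-9, 7, 7), (7, 7, -9), (-9, 11, 5)
river cycle of g (length 10): (5, 9, -11), (-11, 13, 3), (3, 17, -1), (-1, 17, 3), (3, 13, -11), (-11, 9, 5), (5, 11, -9), (-9, 7, 7), (7, 7, -9), (-9, 11, 5)
cycles coincide ⇒ equivalent

yes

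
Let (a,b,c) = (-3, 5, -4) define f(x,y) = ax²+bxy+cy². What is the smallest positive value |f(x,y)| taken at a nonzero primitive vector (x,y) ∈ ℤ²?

translate: b→1 (≡-5 mod 6), so (3,-5,4)→(3,1,2)
flip: (3,1,2)→(2,-1,3)
reduced (well bottom): (2,-1,3) with a≤c, −a<b≤a
well minimum |f| = |-2| = 2 (negative-definite)

2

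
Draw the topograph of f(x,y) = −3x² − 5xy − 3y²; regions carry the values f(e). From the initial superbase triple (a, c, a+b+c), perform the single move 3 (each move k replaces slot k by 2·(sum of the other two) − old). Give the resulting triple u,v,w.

start (-3,-3,-11) = (f(1,0),f(0,1),f(1,1))
replace slot 3: 2·((-3)+(-3)) − (-11) = -1 → (-3,-3,-1)

-3,-3,-1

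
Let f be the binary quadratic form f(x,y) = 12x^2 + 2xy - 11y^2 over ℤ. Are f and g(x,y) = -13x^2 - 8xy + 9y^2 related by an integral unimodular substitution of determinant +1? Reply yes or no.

D₁ = 532, D₂ = 532
river cycle of f (length 16): (-11, 20, 3), (3, 22, -4), (-4, 18, 13), (13, 8, -9), (-9, 10, 12), (12, 14, -7), (-7, 14, 12), (12, 10, -9), (-9, 8, 13), (13, 18, -4), … (6 more)
river cycle of g (length 16): (9, 8, -13), (-13, 18, 4), (4, 22, -3), (-3, 20, 11), (11, 2, -12), (-12, 22, 1), (1, 22, -12), (-12, 2, 11), (11, 20, -3), (-3, 22, 4), … (6 more)
cycles differ ⇒ inequivalent

no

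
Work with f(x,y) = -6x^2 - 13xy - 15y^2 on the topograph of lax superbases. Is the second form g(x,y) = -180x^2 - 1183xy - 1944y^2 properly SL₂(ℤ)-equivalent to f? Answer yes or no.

D₁ = -191, D₂ = -191
f is negative-definite; reduce −f:
−f: translate: b→1 (≡13 mod 12), so (6,13,15)→(6,1,8)
−f: reduced (well bottom): (6,1,8) with a≤c, −a<b≤a
flip sign back: reduced form of f is (-6,-1,-8)
g is negative-definite; reduce −g:
−g: translate: b→103 (≡1183 mod 360), so (180,1183,1944)→(180,103,15)
−g: flip: (180,103,15)→(15,-103,180)
−g: translate: b→-13 (≡-103 mod 30), so (15,-103,180)→(15,-13,6)
−g: flip: (15,-13,6)→(6,13,15)
−g: translate: b→1 (≡13 mod 12), so (6,13,15)→(6,1,8)
−g: reduced (well bottom): (6,1,8) with a≤c, −a<b≤a
flip sign back: reduced form of g is (-6,-1,-8)
reduced forms (-6, -1, -8) vs (-6, -1, -8) ⇒ equivalent

yes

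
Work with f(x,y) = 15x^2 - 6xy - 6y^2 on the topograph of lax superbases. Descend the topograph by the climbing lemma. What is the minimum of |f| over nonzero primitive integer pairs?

descent: ρ → (-6,18,3)  [lands on river]
river: ρ → (3,18,-6)
closes: descent 1, river 2
min |a| on river = 3

3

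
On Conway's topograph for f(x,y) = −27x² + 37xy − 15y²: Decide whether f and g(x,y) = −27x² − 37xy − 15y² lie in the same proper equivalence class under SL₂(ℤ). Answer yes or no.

D₁ = -251, D₂ = -251
f is negative-definite; reduce −f:
−f: translate: b→17 (≡-37 mod 54), so (27,-37,15)→(27,17,5)
−f: flip: (27,17,5)→(5,-17,27)
−f: translate: b→3 (≡-17 mod 10), so (5,-17,27)→(5,3,13)
−f: reduced (well bottom): (5,3,13) with a≤c, −a<b≤a
flip sign back: reduced form of f is (-5,-3,-13)
g is negative-definite; reduce −g:
−g: translate: b→-17 (≡37 mod 54), so (27,37,15)→(27,-17,5)
−g: flip: (27,-17,5)→(5,17,27)
−g: translate: b→-3 (≡17 mod 10), so (5,17,27)→(5,-3,13)
−g: reduced (well bottom): (5,-3,13) with a≤c, −a<b≤a
flip sign back: reduced form of g is (-5,3,-13)
reduced forms (-5, -3, -13) vs (-5, 3, -13) ⇒ inequivalent

no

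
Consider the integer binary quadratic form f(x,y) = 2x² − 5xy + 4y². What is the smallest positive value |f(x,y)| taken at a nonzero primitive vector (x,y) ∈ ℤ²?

translate: b→-1 (≡-5 mod 4), so (2,-5,4)→(2,-1,1)
flip: (2,-1,1)→(1,1,2)
reduced (well bottom): (1,1,2) with a≤c, −a<b≤a
well minimum = a = 1

1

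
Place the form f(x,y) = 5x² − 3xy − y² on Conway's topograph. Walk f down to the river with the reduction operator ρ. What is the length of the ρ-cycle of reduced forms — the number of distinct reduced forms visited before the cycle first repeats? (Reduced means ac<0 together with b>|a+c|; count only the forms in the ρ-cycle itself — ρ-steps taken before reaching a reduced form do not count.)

D = 29, ⌊√D⌋ = 5
descent: ρ → (-1,5,1)  [lands on river]
river: ρ → (1,5,-1)
ρ-cycle length = 2 (tail of 1 descent step not counted)

2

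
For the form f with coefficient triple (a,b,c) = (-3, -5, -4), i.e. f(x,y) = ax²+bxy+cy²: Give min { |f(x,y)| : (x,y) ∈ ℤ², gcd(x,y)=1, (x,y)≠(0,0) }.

translate: b→-1 (≡5 mod 6), so (3,5,4)→(3,-1,2)
flip: (3,-1,2)→(2,1,3)
reduced (well bottom): (2,1,3) with a≤c, −a<b≤a
well minimum |f| = |-2| = 2 (negative-definite)

2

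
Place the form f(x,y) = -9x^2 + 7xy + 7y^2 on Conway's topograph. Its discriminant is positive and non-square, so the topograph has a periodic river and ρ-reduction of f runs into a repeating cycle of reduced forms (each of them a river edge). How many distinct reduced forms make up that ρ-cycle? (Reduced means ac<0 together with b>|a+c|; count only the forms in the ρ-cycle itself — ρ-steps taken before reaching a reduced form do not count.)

D = 301, ⌊√D⌋ = 17
river: ρ → (7,7,-9)
river: ρ → (-9,11,5)
river: ρ → (5,9,-11)
river: ρ → (-11,13,3)
river: ρ → (3,17,-1)
river: ρ → (-1,17,3)
river: ρ → (3,13,-11)
river: ρ → (-11,9,5)
river: ρ → (5,11,-9)
river: ρ → (-9,7,7)
ρ-cycle length = 10 (tail of 0 descent steps not counted)

10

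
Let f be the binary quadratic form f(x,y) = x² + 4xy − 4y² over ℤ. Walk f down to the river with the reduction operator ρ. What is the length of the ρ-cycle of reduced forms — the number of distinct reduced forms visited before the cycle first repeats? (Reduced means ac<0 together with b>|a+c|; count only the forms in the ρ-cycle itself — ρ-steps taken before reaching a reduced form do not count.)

D = 32, ⌊√D⌋ = 5
river: ρ → (-4,4,1)
river: ρ → (1,4,-4)
ρ-cycle length = 2 (tail of 0 descent steps not counted)

2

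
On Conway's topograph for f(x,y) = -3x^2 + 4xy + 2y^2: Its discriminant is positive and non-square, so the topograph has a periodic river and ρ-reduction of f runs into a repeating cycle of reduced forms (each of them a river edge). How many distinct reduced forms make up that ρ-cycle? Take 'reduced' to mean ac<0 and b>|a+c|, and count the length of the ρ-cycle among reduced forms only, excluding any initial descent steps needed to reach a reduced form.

D = 40, ⌊√D⌋ = 6
river: ρ → (2,4,-3)
river: ρ → (-3,2,3)
river: ρ → (3,4,-2)
river: ρ → (-2,4,3)
river: ρ → (3,2,-3)
river: ρ → (-3,4,2)
ρ-cycle length = 6 (tail of 0 descent steps not counted)

6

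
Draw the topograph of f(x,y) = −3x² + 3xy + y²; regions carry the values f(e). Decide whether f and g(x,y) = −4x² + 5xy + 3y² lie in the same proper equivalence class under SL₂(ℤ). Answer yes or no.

D₁ = 21, D₂ = 73
discriminants differ ⇒ not SL₂(ℤ)-equivalent

no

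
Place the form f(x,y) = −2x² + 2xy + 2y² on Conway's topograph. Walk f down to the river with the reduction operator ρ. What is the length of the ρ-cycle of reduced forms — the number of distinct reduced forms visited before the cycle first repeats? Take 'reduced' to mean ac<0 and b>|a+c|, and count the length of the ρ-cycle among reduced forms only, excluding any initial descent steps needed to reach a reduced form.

D = 20, ⌊√D⌋ = 4
river: ρ → (2,2,-2)
river: ρ → (-2,2,2)
ρ-cycle length = 2 (tail of 0 descent steps not counted)

2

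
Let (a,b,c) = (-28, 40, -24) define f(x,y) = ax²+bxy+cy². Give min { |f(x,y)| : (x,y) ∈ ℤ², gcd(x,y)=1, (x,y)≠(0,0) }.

translate: b→16 (≡-40 mod 56), so (28,-40,24)→(28,16,12)
flip: (28,16,12)→(12,-16,28)
translate: b→8 (≡-16 mod 24), so (12,-16,28)→(12,8,24)
reduced (well bottom): (12,8,24) with a≤c, −a<b≤a
well minimum |f| = |-12| = 12 (negative-definite)

12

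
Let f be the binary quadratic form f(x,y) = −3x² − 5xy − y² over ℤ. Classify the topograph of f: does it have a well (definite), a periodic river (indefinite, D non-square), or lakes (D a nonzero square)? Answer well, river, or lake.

D = b²−4ac = (-5)² − 4·(-3)·(-1) = 13
D > 0 non-square ⇒ indefinite ⇒ periodic river

river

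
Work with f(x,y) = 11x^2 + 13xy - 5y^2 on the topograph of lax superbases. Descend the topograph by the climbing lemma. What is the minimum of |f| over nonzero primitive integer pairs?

river: ρ → (-5,17,5)
river: ρ → (5,13,-11)
river: ρ → (-11,9,7)
river: ρ → (7,19,-1)
river: ρ → (-1,19,7)
river: ρ → (7,9,-11)
river: ρ → (-11,13,5)
river: ρ → (5,17,-5)
river: ρ → (-5,13,11)
river: ρ → (11,9,-7)
river: ρ → (-7,19,1)
river: ρ → (1,19,-7)
river: ρ → (-7,9,11)
river: ρ → (11,13,-5)
closes: descent 0, river 14
min |a| on river = 1

1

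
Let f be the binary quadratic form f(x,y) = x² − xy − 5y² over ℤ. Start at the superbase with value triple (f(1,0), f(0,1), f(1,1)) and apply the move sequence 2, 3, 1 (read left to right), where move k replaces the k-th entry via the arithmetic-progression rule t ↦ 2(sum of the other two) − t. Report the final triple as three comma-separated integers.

start (1,-5,-5) = (f(1,0),f(0,1),f(1,1))
replace slot 2: 2·(1+(-5)) − (-5) = -3 → (1,-3,-5)
replace slot 3: 2·(1+(-3)) − (-5) = 1 → (1,-3,1)
replace slot 1: 2·((-3)+1) − 1 = -5 → (-5,-3,1)

-5,-3,1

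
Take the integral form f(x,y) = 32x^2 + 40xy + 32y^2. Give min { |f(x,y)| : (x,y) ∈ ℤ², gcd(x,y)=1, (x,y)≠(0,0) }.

translate: b→-24 (≡40 mod 64), so (32,40,32)→(32,-24,24)
flip: (32,-24,24)→(24,24,32)
reduced (well bottom): (24,24,32) with a≤c, −a<b≤a
well minimum = a = 24

24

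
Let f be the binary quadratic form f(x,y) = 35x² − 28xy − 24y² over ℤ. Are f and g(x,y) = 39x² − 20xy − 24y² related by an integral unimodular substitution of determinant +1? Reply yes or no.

D₁ = 4144, D₂ = 4144
river cycle of f (length 14): (-24, 28, 35), (35, 42, -17), (-17, 60, 8), (8, 52, -45), (-45, 38, 15), (15, 52, -24), (-24, 44, 23), (23, 48, -20), (-20, 32, 39), (39, 46, -13), … (4 more)
river cycle of g (length 14): (-24, 20, 39), (39, 58, -5), (-5, 62, 15), (15, 58, -13), (-13, 46, 39), (39, 32, -20), (-20, 48, 23), (23, 44, -24), (-24, 52, 15), (15, 38, -45), … (4 more)
cycles differ ⇒ inequivalent

no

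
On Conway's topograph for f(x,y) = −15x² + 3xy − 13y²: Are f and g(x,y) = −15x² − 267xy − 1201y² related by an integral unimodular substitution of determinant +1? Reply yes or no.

D₁ = -771, D₂ = -771
f is negative-definite; reduce −f:
−f: flip: (15,-3,13)→(13,3,15)
−f: reduced (well bottom): (13,3,15) with a≤c, −a<b≤a
flip sign back: reduced form of f is (-13,-3,-15)
g is negative-definite; reduce −g:
−g: translate: b→-3 (≡267 mod 30), so (15,267,1201)→(15,-3,13)
−g: flip: (15,-3,13)→(13,3,15)
−g: reduced (well bottom): (13,3,15) with a≤c, −a<b≤a
flip sign back: reduced form of g is (-13,-3,-15)
reduced forms (-13, -3, -15) vs (-13, -3, -15) ⇒ equivalent

yes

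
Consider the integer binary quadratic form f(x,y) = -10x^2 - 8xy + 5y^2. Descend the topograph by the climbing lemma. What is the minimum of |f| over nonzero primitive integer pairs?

descent: ρ → (5,8,-10)  [lands on river]
river: ρ → (-10,12,3)
river: ρ → (3,12,-10)
river: ρ → (-10,8,5)
river: ρ → (5,12,-6)
river: ρ → (-6,12,5)
closes: descent 1, river 6
min |a| on river = 3

3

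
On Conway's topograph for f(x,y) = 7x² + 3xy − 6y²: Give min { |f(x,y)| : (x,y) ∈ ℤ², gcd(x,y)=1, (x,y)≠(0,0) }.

river: ρ → (-6,9,4)
river: ρ → (4,7,-8)
river: ρ → (-8,9,3)
river: ρ → (3,9,-8)
river: ρ → (-8,7,4)
river: ρ → (4,9,-6)
river: ρ → (-6,3,7)
river: ρ → (7,11,-2)
river: ρ → (-2,13,1)
river: ρ → (1,13,-2)
river: ρ → (-2,11,7)
river: ρ → (7,3,-6)
closes: descent 0, river 12
min |a| on river = 1

1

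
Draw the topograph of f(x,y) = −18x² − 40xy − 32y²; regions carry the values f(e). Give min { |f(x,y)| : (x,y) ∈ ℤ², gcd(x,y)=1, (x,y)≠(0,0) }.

translate: b→4 (≡40 mod 36), so (18,40,32)→(18,4,10)
flip: (18,4,10)→(10,-4,18)
reduced (well bottom): (10,-4,18) with a≤c, −a<b≤a
well minimum |f| = |-10| = 10 (negative-definite)

10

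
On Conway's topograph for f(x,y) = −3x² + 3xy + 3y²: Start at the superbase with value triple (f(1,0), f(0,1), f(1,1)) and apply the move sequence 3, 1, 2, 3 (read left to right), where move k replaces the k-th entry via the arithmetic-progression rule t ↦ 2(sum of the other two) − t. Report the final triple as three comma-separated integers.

start (-3,3,3) = (f(1,0),f(0,1),f(1,1))
replace slot 3: 2·((-3)+3) − 3 = -3 → (-3,3,-3)
replace slot 1: 2·(3+(-3)) − (-3) = 3 → (3,3,-3)
replace slot 2: 2·(3+(-3)) − 3 = -3 → (3,-3,-3)
replace slot 3: 2·(3+(-3)) − (-3) = 3 → (3,-3,3)

3,-3,3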